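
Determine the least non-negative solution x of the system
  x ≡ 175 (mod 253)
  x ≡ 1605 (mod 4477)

Combine the congruences pairwise.
gcd(253, 4477) = 11 and 11 | (1605 − 175), so the pair is consistent; merging gives x ≡ 55329 (mod 102971), where 102971 = lcm(253, 4477).
The solution is unique modulo lcm(253, 4477) = 102971.

55329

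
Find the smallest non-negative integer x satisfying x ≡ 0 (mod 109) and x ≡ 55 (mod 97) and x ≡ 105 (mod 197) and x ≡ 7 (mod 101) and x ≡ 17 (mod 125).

4510383267

The moduli are pairwise coprime; N = 109·97·197·101·125 = 26296372625.
N/109 = 241251125; 241251125 ≡ 8 (mod 109); 8·41 ≡ 1, so inverse 41.
N/97 = 271096625; 271096625 ≡ 55 (mod 97); 55·30 ≡ 1, so inverse 30.
N/197 = 133484125; 133484125 ≡ 77 (mod 197); 77·87 ≡ 1, so inverse 87.
N/101 = 260360125; 260360125 ≡ 2 (mod 101); 2·51 ≡ 1, so inverse 51.
N/125 = 210370981; 210370981 ≡ 106 (mod 125); 106·46 ≡ 1, so inverse 46.
x ≡ 0·241251125·41 + 55·271096625·30 + 105·133484125·87 + 7·260360125·51 + 17·210370981·46 = 1924145584892.
1924145584892 mod 26296372625 = 4510383267.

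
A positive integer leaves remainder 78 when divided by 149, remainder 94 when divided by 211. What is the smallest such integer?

9167

From n ≡ 78 (mod 149) write n = 78 + 149t. Substituting into n ≡ 94 (mod 211) gives 149t ≡ 16 (mod 211), and since 149⁻¹ ≡ 17 (mod 211), t ≡ 61. Hence n ≡ 78 + 149·61 = 9167 (mod 31439).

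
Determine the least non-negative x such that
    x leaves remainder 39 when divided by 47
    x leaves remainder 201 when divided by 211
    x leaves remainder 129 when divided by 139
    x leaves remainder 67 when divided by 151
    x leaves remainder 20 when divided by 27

428760641

Combine the congruences pairwise.
From x ≡ 39 (mod 47) write x = 39 + 47t. Substituting into x ≡ 201 (mod 211) gives 47t ≡ 162 (mod 211), and since 47⁻¹ ≡ 9 (mod 211), t ≡ 192. Hence x ≡ 39 + 47·192 = 9063 (mod 9917).
From x ≡ 9063 (mod 9917) write x = 9063 + 9917t. Substituting into x ≡ 129 (mod 139) gives 9917t ≡ 101 (mod 139), and since 48⁻¹ ≡ 84 (mod 139), t ≡ 5. Hence x ≡ 9063 + 9917·5 = 58648 (mod 1378463).
From x ≡ 58648 (mod 1378463) write x = 58648 + 1378463t. Substituting into x ≡ 67 (mod 151) gives 1378463t ≡ 7 (mod 151), and since 135⁻¹ ≡ 66 (mod 151), t ≡ 9. Hence x ≡ 58648 + 1378463·9 = 12464815 (mod 208147913).
From x ≡ 12464815 (mod 208147913) write x = 12464815 + 208147913t. Substituting into x ≡ 20 (mod 27) gives 208147913t ≡ 25 (mod 27), and since 26⁻¹ ≡ 26 (mod 27), t ≡ 2. Hence x ≡ 12464815 + 208147913·2 = 428760641 (mod 5619993651).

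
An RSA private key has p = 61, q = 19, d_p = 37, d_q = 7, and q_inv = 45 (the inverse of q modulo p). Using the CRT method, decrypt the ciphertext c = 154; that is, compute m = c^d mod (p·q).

m₁ = c^(d_p) mod p: c ≡ 32 (mod 61), and 32^37 mod 61 = 32.
m₂ = c^(d_q) mod q: c ≡ 2 (mod 19), and 2^7 mod 19 = 14.
h = q_inv·(m₁ − m₂) mod p = 45·(32 − 14) mod 61 = 17.
m = m₂ + h·q = 14 + 17·19 = 337.

337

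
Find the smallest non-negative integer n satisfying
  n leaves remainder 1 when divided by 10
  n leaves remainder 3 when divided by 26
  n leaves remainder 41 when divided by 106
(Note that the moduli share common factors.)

Combine the congruences pairwise.
gcd(10, 26) = 2 and 2 | (3 − 1), so the pair is consistent; merging gives n ≡ 81 (mod 130), where 130 = lcm(10, 26).
gcd(130, 106) = 2 and 2 | (41 − 81), so the pair is consistent; merging gives n ≡ 2161 (mod 6890), where 6890 = lcm(130, 106).
The solution is unique modulo lcm(10, 26, 106) = 6890.

2161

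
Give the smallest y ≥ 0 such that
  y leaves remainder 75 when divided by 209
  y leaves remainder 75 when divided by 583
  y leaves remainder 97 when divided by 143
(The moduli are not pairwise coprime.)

99768

gcd(209, 583) = 11 and 11 | (75 − 75), so the pair is consistent; merging gives y ≡ 75 (mod 11077), where 11077 = lcm(209, 583).
gcd(11077, 143) = 11 and 11 | (97 − 75), so the pair is consistent; merging gives y ≡ 99768 (mod 144001), where 144001 = lcm(11077, 143).
The solution is unique modulo lcm(209, 583, 143) = 144001.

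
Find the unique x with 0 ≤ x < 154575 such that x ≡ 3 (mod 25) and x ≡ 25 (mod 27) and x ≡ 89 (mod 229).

From x ≡ 3 (mod 25) write x = 3 + 25t. Substituting into x ≡ 25 (mod 27) gives 25t ≡ 22 (mod 27), and since 25⁻¹ ≡ 13 (mod 27), t ≡ 16. Hence x ≡ 3 + 25·16 = 403 (mod 675).
From x ≡ 403 (mod 675) write x = 403 + 675t. Substituting into x ≡ 89 (mod 229) gives 675t ≡ 144 (mod 229), and since 217⁻¹ ≡ 19 (mod 229), t ≡ 217. Hence x ≡ 403 + 675·217 = 146878 (mod 154575).

146878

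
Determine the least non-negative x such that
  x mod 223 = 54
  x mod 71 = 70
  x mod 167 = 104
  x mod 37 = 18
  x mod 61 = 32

The moduli are pairwise coprime; N = 223·71·167·37·61 = 5967758527.
N/223 = 26761249; 26761249 ≡ 134 (mod 223); 134·5 ≡ 1, so inverse 5.
N/71 = 84052937; 84052937 ≡ 13 (mod 71); 13·11 ≡ 1, so inverse 11.
N/167 = 35735081; 35735081 ≡ 87 (mod 167); 87·48 ≡ 1, so inverse 48.
N/37 = 161290771; 161290771 ≡ 1 (mod 37), inverse 1.
N/61 = 97832107; 97832107 ≡ 2 (mod 61); 2·31 ≡ 1, so inverse 31.
x ≡ 54·26761249·5 + 70·84052937·11 + 104·35735081·48 + 18·161290771·1 + 32·97832107·31 = 350288507094.
350288507094 mod 5967758527 = 4158512528.

4158512528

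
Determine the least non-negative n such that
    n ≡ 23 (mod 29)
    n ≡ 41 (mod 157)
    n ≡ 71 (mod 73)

266156

From n ≡ 23 (mod 29) write n = 23 + 29t. Substituting into n ≡ 41 (mod 157) gives 29t ≡ 18 (mod 157), and since 29⁻¹ ≡ 65 (mod 157), t ≡ 71. Hence n ≡ 23 + 29·71 = 2082 (mod 4553).
From n ≡ 2082 (mod 4553) write n = 2082 + 4553t. Substituting into n ≡ 71 (mod 73) gives 4553t ≡ 33 (mod 73), and since 27⁻¹ ≡ 46 (mod 73), t ≡ 58. Hence n ≡ 2082 + 4553·58 = 266156 (mod 332369).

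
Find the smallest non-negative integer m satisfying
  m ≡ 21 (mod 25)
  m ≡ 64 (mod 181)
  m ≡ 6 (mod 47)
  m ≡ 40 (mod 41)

The moduli are pairwise coprime; N = 25·181·47·41 = 8719675.
N/25 = 348787; 348787 ≡ 12 (mod 25); 12·23 ≡ 1, so inverse 23.
N/181 = 48175; 48175 ≡ 29 (mod 181); 29·25 ≡ 1, so inverse 25.
N/47 = 185525; 185525 ≡ 16 (mod 47); 16·3 ≡ 1, so inverse 3.
N/41 = 212675; 212675 ≡ 8 (mod 41); 8·36 ≡ 1, so inverse 36.
m ≡ 21·348787·23 + 64·48175·25 + 6·185525·3 + 40·212675·36 = 555135571.
555135571 mod 8719675 = 5796046.

5796046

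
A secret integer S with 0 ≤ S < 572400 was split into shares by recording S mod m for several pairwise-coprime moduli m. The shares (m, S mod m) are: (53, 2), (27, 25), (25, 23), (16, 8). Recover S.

Combine the congruences pairwise.
From S ≡ 2 (mod 53) write S = 2 + 53t. Substituting into S ≡ 25 (mod 27) gives 53t ≡ 23 (mod 27), and since 26⁻¹ ≡ 26 (mod 27), t ≡ 4. Hence S ≡ 2 + 53·4 = 214 (mod 1431).
From S ≡ 214 (mod 1431) write S = 214 + 1431t. Substituting into S ≡ 23 (mod 25) gives 1431t ≡ 9 (mod 25), and since 6⁻¹ ≡ 21 (mod 25), t ≡ 14. Hence S ≡ 214 + 1431·14 = 20248 (mod 35775).
From S ≡ 20248 (mod 35775) write S = 20248 + 35775t. Substituting into S ≡ 8 (mod 16) gives 35775t ≡ 0 (mod 16), and since 15⁻¹ ≡ 15 (mod 16), t ≡ 0. Hence S ≡ 20248 + 35775·0 = 20248 (mod 572400).

20248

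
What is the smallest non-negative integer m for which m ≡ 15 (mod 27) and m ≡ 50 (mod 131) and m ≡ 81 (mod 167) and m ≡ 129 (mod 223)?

The moduli are pairwise coprime; N = 27·131·167·223 = 131721417.
N/27 = 4878571; 4878571 ≡ 22 (mod 27); 22·16 ≡ 1, so inverse 16.
N/131 = 1005507; 1005507 ≡ 82 (mod 131); 82·8 ≡ 1, so inverse 8.
N/167 = 788751; 788751 ≡ 10 (mod 167); 10·117 ≡ 1, so inverse 117.
N/223 = 590679; 590679 ≡ 175 (mod 223); 175·144 ≡ 1, so inverse 144.
m ≡ 15·4878571·16 + 50·1005507·8 + 81·788751·117 + 129·590679·144 = 20020506171.
20020506171 mod 131721417 = 130572204.

130572204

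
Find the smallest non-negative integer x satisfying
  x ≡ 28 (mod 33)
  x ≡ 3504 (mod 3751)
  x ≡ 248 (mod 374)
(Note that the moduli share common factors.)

gcd(33, 3751) = 11 and 11 | (3504 − 28), so the pair is consistent; merging gives x ≡ 7255 (mod 11253), where 11253 = lcm(33, 3751).
gcd(11253, 374) = 11 and 11 | (248 − 7255), so the pair is consistent; merging gives x ≡ 41014 (mod 382602), where 382602 = lcm(11253, 374).
The solution is unique modulo lcm(33, 3751, 374) = 382602.

41014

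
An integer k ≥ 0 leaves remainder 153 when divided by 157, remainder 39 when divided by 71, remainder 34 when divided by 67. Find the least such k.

250882

The moduli are pairwise coprime; N = 157·71·67 = 746849.
N/157 = 4757; 4757 ≡ 47 (mod 157); 47·147 ≡ 1, so inverse 147.
N/71 = 10519; 10519 ≡ 11 (mod 71); 11·13 ≡ 1, so inverse 13.
N/67 = 11147; 11147 ≡ 25 (mod 67); 25·59 ≡ 1, so inverse 59.
k ≡ 153·4757·147 + 39·10519·13 + 34·11147·59 = 134683702.
134683702 mod 746849 = 250882.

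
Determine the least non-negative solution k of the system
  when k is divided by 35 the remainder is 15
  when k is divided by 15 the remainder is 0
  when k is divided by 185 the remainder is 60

1170

gcd(35, 15) = 5 and 5 | (0 − 15), so the pair is consistent; merging gives k ≡ 15 (mod 105), where 105 = lcm(35, 15).
gcd(105, 185) = 5 and 5 | (60 − 15), so the pair is consistent; merging gives k ≡ 1170 (mod 3885), where 3885 = lcm(105, 185).
The solution is unique modulo lcm(35, 15, 185) = 3885.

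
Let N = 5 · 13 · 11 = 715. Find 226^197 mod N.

96

Mod 5: 226 ≡ 1; by Fermat, exponent reduces to 197 mod 4 = 1; 1^1 ≡ 1 (mod 5).
Mod 13: 226 ≡ 5; by Fermat, exponent reduces to 197 mod 12 = 5; 5^5 ≡ 5 (mod 13).
Mod 11: 226 ≡ 6; by Fermat, exponent reduces to 197 mod 10 = 7; 6^7 ≡ 8 (mod 11).
Combine by CRT: x ≡ 1 (mod 5), x ≡ 5 (mod 13), x ≡ 8 (mod 11) ⇒ x ≡ 96 (mod 715).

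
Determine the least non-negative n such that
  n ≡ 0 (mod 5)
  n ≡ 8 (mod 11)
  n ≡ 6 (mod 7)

195

The moduli are pairwise coprime; M = 5·11·7 = 385.
M/5 = 77; 77 ≡ 2 (mod 5); 2·3 ≡ 1, so inverse 3.
M/11 = 35; 35 ≡ 2 (mod 11); 2·6 ≡ 1, so inverse 6.
M/7 = 55; 55 ≡ 6 (mod 7); 6·6 ≡ 1, so inverse 6.
n ≡ 0·77·3 + 8·35·6 + 6·55·6 = 3660.
3660 mod 385 = 195.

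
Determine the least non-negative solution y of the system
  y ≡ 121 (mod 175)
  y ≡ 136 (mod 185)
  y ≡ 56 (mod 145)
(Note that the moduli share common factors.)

171446

gcd(175, 185) = 5 and 5 | (136 − 121), so the pair is consistent; merging gives y ≡ 3096 (mod 6475), where 6475 = lcm(175, 185).
gcd(6475, 145) = 5 and 5 | (56 − 3096), so the pair is consistent; merging gives y ≡ 171446 (mod 187775), where 187775 = lcm(6475, 145).
The solution is unique modulo lcm(175, 185, 145) = 187775.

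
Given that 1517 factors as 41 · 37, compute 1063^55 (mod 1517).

Mod 41: 1063 ≡ 38; by Fermat, exponent reduces to 55 mod 40 = 15; 38^15 ≡ 27 (mod 41).
Mod 37: 1063 ≡ 27; by Fermat, exponent reduces to 55 mod 36 = 19; 27^19 ≡ 27 (mod 37).
Combine by CRT: x ≡ 27 (mod 41), x ≡ 27 (mod 37) ⇒ x ≡ 27 (mod 1517).

27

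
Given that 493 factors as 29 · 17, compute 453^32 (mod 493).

Mod 29: 453 ≡ 18; by Fermat, exponent reduces to 32 mod 28 = 4; 18^4 ≡ 25 (mod 29).
Mod 17: 453 ≡ 11; since 16 | 32, by Fermat 11^32 ≡ 1 (mod 17).
Combine by CRT: x ≡ 25 (mod 29), x ≡ 1 (mod 17) ⇒ x ≡ 460 (mod 493).

460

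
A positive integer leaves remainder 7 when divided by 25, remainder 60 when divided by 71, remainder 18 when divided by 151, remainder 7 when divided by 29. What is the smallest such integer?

2119907

The moduli are pairwise coprime; N = 25·71·151·29 = 7772725.
N/25 = 310909; 310909 ≡ 9 (mod 25); 9·14 ≡ 1, so inverse 14.
N/71 = 109475; 109475 ≡ 64 (mod 71); 64·10 ≡ 1, so inverse 10.
N/151 = 51475; 51475 ≡ 135 (mod 151); 135·66 ≡ 1, so inverse 66.
N/29 = 268025; 268025 ≡ 7 (mod 29); 7·25 ≡ 1, so inverse 25.
x ≡ 7·310909·14 + 60·109475·10 + 18·51475·66 + 7·268025·25 = 204210757.
204210757 mod 7772725 = 2119907.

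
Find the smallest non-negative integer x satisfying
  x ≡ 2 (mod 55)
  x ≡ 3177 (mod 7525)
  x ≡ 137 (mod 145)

Combine the congruences pairwise.
gcd(55, 7525) = 5 and 5 | (3177 − 2), so the pair is consistent; merging gives x ≡ 33277 (mod 82775), where 82775 = lcm(55, 7525).
gcd(82775, 145) = 5 and 5 | (137 − 33277), so the pair is consistent; merging gives x ≡ 364377 (mod 2400475), where 2400475 = lcm(82775, 145).
The solution is unique modulo lcm(55, 7525, 145) = 2400475.

364377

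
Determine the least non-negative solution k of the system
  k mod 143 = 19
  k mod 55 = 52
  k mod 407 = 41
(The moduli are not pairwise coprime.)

gcd(143, 55) = 11 and 11 | (52 − 19), so the pair is consistent; merging gives k ≡ 162 (mod 715), where 715 = lcm(143, 55).
gcd(715, 407) = 11 and 11 | (41 − 162), so the pair is consistent; merging gives k ≡ 21612 (mod 26455), where 26455 = lcm(715, 407).
The solution is unique modulo lcm(143, 55, 407) = 26455.

21612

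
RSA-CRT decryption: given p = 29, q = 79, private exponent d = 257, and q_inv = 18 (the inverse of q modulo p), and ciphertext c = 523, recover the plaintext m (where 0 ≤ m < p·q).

d_p = d mod (p−1) = 257 mod 28 = 5; d_q = d mod (q−1) = 23.
m₁ = c^(d_p) mod p: c ≡ 1 (mod 29), and 1^5 mod 29 = 1.
m₂ = c^(d_q) mod q: c ≡ 49 (mod 79), and 49^23 mod 79 = 32.
h = q_inv·(m₁ − m₂) mod p = 18·(1 − 32) mod 29 = 22.
m = m₂ + h·q = 32 + 22·79 = 1770.

1770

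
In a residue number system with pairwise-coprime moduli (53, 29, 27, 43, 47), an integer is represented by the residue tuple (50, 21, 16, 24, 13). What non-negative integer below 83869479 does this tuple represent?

From x ≡ 50 (mod 53) write x = 50 + 53t. Substituting into x ≡ 21 (mod 29) gives 53t ≡ 0 (mod 29), and since 24⁻¹ ≡ 23 (mod 29), t ≡ 0. Hence x ≡ 50 + 53·0 = 50 (mod 1537).
From x ≡ 50 (mod 1537) write x = 50 + 1537t. Substituting into x ≡ 16 (mod 27) gives 1537t ≡ 20 (mod 27), and since 25⁻¹ ≡ 13 (mod 27), t ≡ 17. Hence x ≡ 50 + 1537·17 = 26179 (mod 41499).
From x ≡ 26179 (mod 41499) write x = 26179 + 41499t. Substituting into x ≡ 24 (mod 43) gives 41499t ≡ 32 (mod 43), and since 4⁻¹ ≡ 11 (mod 43), t ≡ 8. Hence x ≡ 26179 + 41499·8 = 358171 (mod 1784457).
From x ≡ 358171 (mod 1784457) write x = 358171 + 1784457t. Substituting into x ≡ 13 (mod 47) gives 1784457t ≡ 29 (mod 47), and since 8⁻¹ ≡ 6 (mod 47), t ≡ 33. Hence x ≡ 358171 + 1784457·33 = 59245252 (mod 83869479).

59245252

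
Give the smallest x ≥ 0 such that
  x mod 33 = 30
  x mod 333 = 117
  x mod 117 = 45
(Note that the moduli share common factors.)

gcd(33, 333) = 3 and 3 | (117 − 30), so the pair is consistent; merging gives x ≡ 1449 (mod 3663), where 3663 = lcm(33, 333).
gcd(3663, 117) = 9 and 9 | (45 − 1449), so the pair is consistent; merging gives x ≡ 1449 (mod 47619), where 47619 = lcm(3663, 117).
The solution is unique modulo lcm(33, 333, 117) = 47619.

1449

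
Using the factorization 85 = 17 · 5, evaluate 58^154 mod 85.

19

Mod 17: 58 ≡ 7; by Fermat, exponent reduces to 154 mod 16 = 10; 7^10 ≡ 2 (mod 17).
Mod 5: 58 ≡ 3; by Fermat, exponent reduces to 154 mod 4 = 2; 3^2 ≡ 4 (mod 5).
Combine by CRT: x ≡ 2 (mod 17), x ≡ 4 (mod 5) ⇒ x ≡ 19 (mod 85).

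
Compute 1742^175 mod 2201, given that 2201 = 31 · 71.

285

Mod 31: 1742 ≡ 6; by Fermat, exponent reduces to 175 mod 30 = 25; 6^25 ≡ 6 (mod 31).
Mod 71: 1742 ≡ 38; by Fermat, exponent reduces to 175 mod 70 = 35; 38^35 ≡ 1 (mod 71).
Combine by CRT: x ≡ 6 (mod 31), x ≡ 1 (mod 71) ⇒ x ≡ 285 (mod 2201).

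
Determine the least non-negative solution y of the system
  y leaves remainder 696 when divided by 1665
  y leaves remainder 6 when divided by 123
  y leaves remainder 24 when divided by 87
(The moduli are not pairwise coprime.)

gcd(1665, 123) = 3 and 3 | (6 − 696), so the pair is consistent; merging gives y ≡ 63966 (mod 68265), where 68265 = lcm(1665, 123).
gcd(68265, 87) = 3 and 3 | (24 − 63966), so the pair is consistent; merging gives y ≡ 1838856 (mod 1979685), where 1979685 = lcm(68265, 87).
The solution is unique modulo lcm(1665, 123, 87) = 1979685.

1838856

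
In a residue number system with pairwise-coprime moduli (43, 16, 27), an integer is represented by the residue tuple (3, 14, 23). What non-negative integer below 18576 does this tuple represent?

The moduli are pairwise coprime; N = 43·16·27 = 18576.
N/43 = 432; 432 ≡ 2 (mod 43); 2·22 ≡ 1, so inverse 22.
N/16 = 1161; 1161 ≡ 9 (mod 16); 9·9 ≡ 1, so inverse 9.
N/27 = 688; 688 ≡ 13 (mod 27); 13·25 ≡ 1, so inverse 25.
x ≡ 3·432·22 + 14·1161·9 + 23·688·25 = 570398.
570398 mod 18576 = 13118.

13118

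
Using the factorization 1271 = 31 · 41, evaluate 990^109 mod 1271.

Mod 31: 990 ≡ 29; by Fermat, exponent reduces to 109 mod 30 = 19; 29^19 ≡ 15 (mod 31).
Mod 41: 990 ≡ 6; by Fermat, exponent reduces to 109 mod 40 = 29; 6^29 ≡ 22 (mod 41).
Combine by CRT: x ≡ 15 (mod 31), x ≡ 22 (mod 41) ⇒ x ≡ 883 (mod 1271).

883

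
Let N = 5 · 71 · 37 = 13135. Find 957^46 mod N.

5654

Mod 5: 957 ≡ 2; by Fermat, exponent reduces to 46 mod 4 = 2; 2^2 ≡ 4 (mod 5).
Mod 71: 957 ≡ 34; 34^46 ≡ 45 (mod 71).
Mod 37: 957 ≡ 32; by Fermat, exponent reduces to 46 mod 36 = 10; 32^10 ≡ 30 (mod 37).
Combine by CRT: x ≡ 4 (mod 5), x ≡ 45 (mod 71), x ≡ 30 (mod 37) ⇒ x ≡ 5654 (mod 13135).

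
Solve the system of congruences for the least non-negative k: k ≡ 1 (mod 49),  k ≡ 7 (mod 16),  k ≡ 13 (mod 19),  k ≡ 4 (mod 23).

39495

The moduli are pairwise coprime; N = 49·16·19·23 = 342608.
N/49 = 6992; 6992 ≡ 34 (mod 49); 34·13 ≡ 1, so inverse 13.
N/16 = 21413; 21413 ≡ 5 (mod 16); 5·13 ≡ 1, so inverse 13.
N/19 = 18032; 18032 ≡ 1 (mod 19), inverse 1.
N/23 = 14896; 14896 ≡ 15 (mod 23); 15·20 ≡ 1, so inverse 20.
k ≡ 1·6992·13 + 7·21413·13 + 13·18032·1 + 4·14896·20 = 3465575.
3465575 mod 342608 = 39495.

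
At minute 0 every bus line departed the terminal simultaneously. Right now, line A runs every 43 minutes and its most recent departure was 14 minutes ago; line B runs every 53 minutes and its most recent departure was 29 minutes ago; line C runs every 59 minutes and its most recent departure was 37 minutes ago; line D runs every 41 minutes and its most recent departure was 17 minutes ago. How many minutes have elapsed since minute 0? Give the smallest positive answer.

3948317

Combine the congruences pairwise.
From t ≡ 14 (mod 43) write t = 14 + 43s. Substituting into t ≡ 29 (mod 53) gives 43s ≡ 15 (mod 53), and since 43⁻¹ ≡ 37 (mod 53), s ≡ 25. Hence t ≡ 14 + 43·25 = 1089 (mod 2279).
From t ≡ 1089 (mod 2279) write t = 1089 + 2279s. Substituting into t ≡ 37 (mod 59) gives 2279s ≡ 10 (mod 59), and since 37⁻¹ ≡ 8 (mod 59), s ≡ 21. Hence t ≡ 1089 + 2279·21 = 48948 (mod 134461).
From t ≡ 48948 (mod 134461) write t = 48948 + 134461s. Substituting into t ≡ 17 (mod 41) gives 134461s ≡ 23 (mod 41), and since 22⁻¹ ≡ 28 (mod 41), s ≡ 29. Hence t ≡ 48948 + 134461·29 = 3948317 (mod 5512901).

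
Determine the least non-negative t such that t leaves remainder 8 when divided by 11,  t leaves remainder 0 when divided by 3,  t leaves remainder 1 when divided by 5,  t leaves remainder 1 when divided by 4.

The moduli are pairwise coprime; N = 11·3·5·4 = 660.
N/11 = 60; 60 ≡ 5 (mod 11); 5·9 ≡ 1, so inverse 9.
N/3 = 220; 220 ≡ 1 (mod 3), inverse 1.
N/5 = 132; 132 ≡ 2 (mod 5); 2·3 ≡ 1, so inverse 3.
N/4 = 165; 165 ≡ 1 (mod 4), inverse 1.
t ≡ 8·60·9 + 0·220·1 + 1·132·3 + 1·165·1 = 4881.
4881 mod 660 = 261.

261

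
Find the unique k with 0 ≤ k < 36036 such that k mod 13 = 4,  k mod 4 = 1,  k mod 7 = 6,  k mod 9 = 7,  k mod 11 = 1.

35377

Combine the congruences pairwise.
From k ≡ 4 (mod 13) write k = 4 + 13t. Substituting into k ≡ 1 (mod 4) gives 13t ≡ 1 (mod 4), and since 1⁻¹ ≡ 1 (mod 4), t ≡ 1. Hence k ≡ 4 + 13·1 = 17 (mod 52).
From k ≡ 17 (mod 52) write k = 17 + 52t. Substituting into k ≡ 6 (mod 7) gives 52t ≡ 3 (mod 7), and since 3⁻¹ ≡ 5 (mod 7), t ≡ 1. Hence k ≡ 17 + 52·1 = 69 (mod 364).
From k ≡ 69 (mod 364) write k = 69 + 364t. Substituting into k ≡ 7 (mod 9) gives 364t ≡ 1 (mod 9), and since 4⁻¹ ≡ 7 (mod 9), t ≡ 7. Hence k ≡ 69 + 364·7 = 2617 (mod 3276).
From k ≡ 2617 (mod 3276) write k = 2617 + 3276t. Substituting into k ≡ 1 (mod 11) gives 3276t ≡ 2 (mod 11), and since 9⁻¹ ≡ 5 (mod 11), t ≡ 10. Hence k ≡ 2617 + 3276·10 = 35377 (mod 36036).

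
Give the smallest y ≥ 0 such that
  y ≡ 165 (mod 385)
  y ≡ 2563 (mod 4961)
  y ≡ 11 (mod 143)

2096105

Combine the congruences pairwise.
gcd(385, 4961) = 11 and 11 | (2563 − 165), so the pair is consistent; merging gives y ≡ 12485 (mod 173635), where 173635 = lcm(385, 4961).
gcd(173635, 143) = 11 and 11 | (11 − 12485), so the pair is consistent; merging gives y ≡ 2096105 (mod 2257255), where 2257255 = lcm(173635, 143).
The solution is unique modulo lcm(385, 4961, 143) = 2257255.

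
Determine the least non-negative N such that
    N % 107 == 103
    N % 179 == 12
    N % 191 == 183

The moduli are pairwise coprime; M = 107·179·191 = 3658223.
M/107 = 34189; 34189 ≡ 56 (mod 107); 56·86 ≡ 1, so inverse 86.
M/179 = 20437; 20437 ≡ 31 (mod 179); 31·52 ≡ 1, so inverse 52.
M/191 = 19153; 19153 ≡ 53 (mod 191); 53·173 ≡ 1, so inverse 173.
N ≡ 103·34189·86 + 12·20437·52 + 183·19153·173 = 921963677.
921963677 mod 3658223 = 91481.

91481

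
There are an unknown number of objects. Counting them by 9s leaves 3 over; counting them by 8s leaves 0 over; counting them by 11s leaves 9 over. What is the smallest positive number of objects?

From N ≡ 3 (mod 9) write N = 3 + 9t. Substituting into N ≡ 0 (mod 8) gives 9t ≡ 5 (mod 8), and since 1⁻¹ ≡ 1 (mod 8), t ≡ 5. Hence N ≡ 3 + 9·5 = 48 (mod 72).
From N ≡ 48 (mod 72) write N = 48 + 72t. Substituting into N ≡ 9 (mod 11) gives 72t ≡ 5 (mod 11), and since 6⁻¹ ≡ 2 (mod 11), t ≡ 10. Hence N ≡ 48 + 72·10 = 768 (mod 792).

768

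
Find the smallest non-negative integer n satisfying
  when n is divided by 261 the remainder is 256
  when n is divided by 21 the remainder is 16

1822

gcd(261, 21) = 3 and 3 | (16 − 256), so the pair is consistent; merging gives n ≡ 1822 (mod 1827), where 1827 = lcm(261, 21).
The solution is unique modulo lcm(261, 21) = 1827.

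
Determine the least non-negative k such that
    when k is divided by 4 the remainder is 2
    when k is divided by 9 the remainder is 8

From k ≡ 2 (mod 4) write k = 2 + 4t. Substituting into k ≡ 8 (mod 9) gives 4t ≡ 6 (mod 9), and since 4⁻¹ ≡ 7 (mod 9), t ≡ 6. Hence k ≡ 2 + 4·6 = 26 (mod 36).

26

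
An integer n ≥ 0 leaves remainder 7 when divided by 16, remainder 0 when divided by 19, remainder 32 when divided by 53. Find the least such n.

1463

Combine the congruences pairwise.
From n ≡ 7 (mod 16) write n = 7 + 16t. Substituting into n ≡ 0 (mod 19) gives 16t ≡ 12 (mod 19), and since 16⁻¹ ≡ 6 (mod 19), t ≡ 15. Hence n ≡ 7 + 16·15 = 247 (mod 304).
From n ≡ 247 (mod 304) write n = 247 + 304t. Substituting into n ≡ 32 (mod 53) gives 304t ≡ 50 (mod 53), and since 39⁻¹ ≡ 34 (mod 53), t ≡ 4. Hence n ≡ 247 + 304·4 = 1463 (mod 16112).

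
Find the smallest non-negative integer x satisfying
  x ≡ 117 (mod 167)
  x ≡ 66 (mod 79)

7966

From x ≡ 117 (mod 167) write x = 117 + 167t. Substituting into x ≡ 66 (mod 79) gives 167t ≡ 28 (mod 79), and since 9⁻¹ ≡ 44 (mod 79), t ≡ 47. Hence x ≡ 117 + 167·47 = 7966 (mod 13193).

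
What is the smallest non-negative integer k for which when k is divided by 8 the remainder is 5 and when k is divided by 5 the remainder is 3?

13

Combine the congruences pairwise.
From k ≡ 5 (mod 8) write k = 5 + 8t. Substituting into k ≡ 3 (mod 5) gives 8t ≡ 3 (mod 5), and since 3⁻¹ ≡ 2 (mod 5), t ≡ 1. Hence k ≡ 5 + 8·1 = 13 (mod 40).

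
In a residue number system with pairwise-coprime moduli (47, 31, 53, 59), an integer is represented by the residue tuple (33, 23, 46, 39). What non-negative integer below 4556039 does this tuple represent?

The moduli are pairwise coprime; N = 47·31·53·59 = 4556039.
N/47 = 96937; 96937 ≡ 23 (mod 47); 23·45 ≡ 1, so inverse 45.
N/31 = 146969; 146969 ≡ 29 (mod 31); 29·15 ≡ 1, so inverse 15.
N/53 = 85963; 85963 ≡ 50 (mod 53); 50·35 ≡ 1, so inverse 35.
N/59 = 77221; 77221 ≡ 49 (mod 59); 49·53 ≡ 1, so inverse 53.
x ≡ 33·96937·45 + 23·146969·15 + 46·85963·35 + 39·77221·53 = 492671987.
492671987 mod 4556039 = 619775.

619775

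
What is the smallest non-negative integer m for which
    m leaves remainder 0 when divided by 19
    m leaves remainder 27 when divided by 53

133

From m ≡ 0 (mod 19) write m = 0 + 19t. Substituting into m ≡ 27 (mod 53) gives 19t ≡ 27 (mod 53), and since 19⁻¹ ≡ 14 (mod 53), t ≡ 7. Hence m ≡ 0 + 19·7 = 133 (mod 1007).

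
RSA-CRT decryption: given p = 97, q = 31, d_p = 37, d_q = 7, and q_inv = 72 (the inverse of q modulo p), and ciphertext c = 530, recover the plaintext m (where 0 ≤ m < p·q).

854

m₁ = c^(d_p) mod p: c ≡ 45 (mod 97), and 45^37 mod 97 = 78.
m₂ = c^(d_q) mod q: c ≡ 3 (mod 31), and 3^7 mod 31 = 17.
h = q_inv·(m₁ − m₂) mod p = 72·(78 − 17) mod 97 = 27.
m = m₂ + h·q = 17 + 27·31 = 854.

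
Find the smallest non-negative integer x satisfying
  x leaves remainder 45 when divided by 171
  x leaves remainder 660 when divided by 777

25524

Combine the congruences pairwise.
gcd(171, 777) = 3 and 3 | (660 − 45), so the pair is consistent; merging gives x ≡ 25524 (mod 44289), where 44289 = lcm(171, 777).
The solution is unique modulo lcm(171, 777) = 44289.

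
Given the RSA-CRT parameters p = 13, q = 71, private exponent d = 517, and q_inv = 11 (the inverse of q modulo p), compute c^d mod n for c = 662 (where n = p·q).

389

d_p = d mod (p−1) = 517 mod 12 = 1; d_q = d mod (q−1) = 27.
m₁ = c^(d_p) mod p: c ≡ 12 (mod 13), and 12^1 mod 13 = 12.
m₂ = c^(d_q) mod q: c ≡ 23 (mod 71), and 23^27 mod 71 = 34.
h = q_inv·(m₁ − m₂) mod p = 11·(12 − 34) mod 13 = 5.
m = m₂ + h·q = 34 + 5·71 = 389.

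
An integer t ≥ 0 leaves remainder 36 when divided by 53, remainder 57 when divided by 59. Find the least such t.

1414

Combine the congruences pairwise.
From t ≡ 36 (mod 53) write t = 36 + 53s. Substituting into t ≡ 57 (mod 59) gives 53s ≡ 21 (mod 59), and since 53⁻¹ ≡ 49 (mod 59), s ≡ 26. Hence t ≡ 36 + 53·26 = 1414 (mod 3127).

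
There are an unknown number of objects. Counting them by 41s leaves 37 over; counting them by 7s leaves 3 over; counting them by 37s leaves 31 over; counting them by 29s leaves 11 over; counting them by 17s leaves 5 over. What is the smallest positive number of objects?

40176

The moduli are pairwise coprime; M = 41·7·37·29·17 = 5235167.
M/41 = 127687; 127687 ≡ 13 (mod 41); 13·19 ≡ 1, so inverse 19.
M/7 = 747881; 747881 ≡ 1 (mod 7), inverse 1.
M/37 = 141491; 141491 ≡ 3 (mod 37); 3·25 ≡ 1, so inverse 25.
M/29 = 180523; 180523 ≡ 27 (mod 29); 27·14 ≡ 1, so inverse 14.
M/17 = 307951; 307951 ≡ 13 (mod 17); 13·4 ≡ 1, so inverse 4.
N ≡ 37·127687·19 + 3·747881·1 + 31·141491·25 + 11·180523·14 + 5·307951·4 = 235622691.
235622691 mod 5235167 = 40176.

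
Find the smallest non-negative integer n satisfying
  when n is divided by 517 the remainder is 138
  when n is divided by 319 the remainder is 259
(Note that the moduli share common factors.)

14614

Combine the congruences pairwise.
gcd(517, 319) = 11 and 11 | (259 − 138), so the pair is consistent; merging gives n ≡ 14614 (mod 14993), where 14993 = lcm(517, 319).
The solution is unique modulo lcm(517, 319) = 14993.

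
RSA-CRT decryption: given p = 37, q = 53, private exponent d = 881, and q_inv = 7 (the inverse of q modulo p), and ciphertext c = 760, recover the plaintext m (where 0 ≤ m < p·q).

875

d_p = d mod (p−1) = 881 mod 36 = 17; d_q = d mod (q−1) = 49.
m₁ = c^(d_p) mod p: c ≡ 20 (mod 37), and 20^17 mod 37 = 24.
m₂ = c^(d_q) mod q: c ≡ 18 (mod 53), and 18^49 mod 53 = 27.
h = q_inv·(m₁ − m₂) mod p = 7·(24 − 27) mod 37 = 16.
m = m₂ + h·q = 27 + 16·53 = 875.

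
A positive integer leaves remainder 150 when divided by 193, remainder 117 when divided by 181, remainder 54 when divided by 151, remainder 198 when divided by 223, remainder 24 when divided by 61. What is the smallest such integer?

From n ≡ 150 (mod 193) write n = 150 + 193t. Substituting into n ≡ 117 (mod 181) gives 193t ≡ 148 (mod 181), and since 12⁻¹ ≡ 166 (mod 181), t ≡ 133. Hence n ≡ 150 + 193·133 = 25819 (mod 34933).
From n ≡ 25819 (mod 34933) write n = 25819 + 34933t. Substituting into n ≡ 54 (mod 151) gives 34933t ≡ 56 (mod 151), and since 52⁻¹ ≡ 61 (mod 151), t ≡ 94. Hence n ≡ 25819 + 34933·94 = 3309521 (mod 5274883).
From n ≡ 3309521 (mod 5274883) write n = 3309521 + 5274883t. Substituting into n ≡ 198 (mod 223) gives 5274883t ≡ 220 (mod 223), and since 41⁻¹ ≡ 136 (mod 223), t ≡ 38. Hence n ≡ 3309521 + 5274883·38 = 203755075 (mod 1176298909).
From n ≡ 203755075 (mod 1176298909) write n = 203755075 + 1176298909t. Substituting into n ≡ 24 (mod 61) gives 1176298909t ≡ 16 (mod 61), and since 41⁻¹ ≡ 3 (mod 61), t ≡ 48. Hence n ≡ 203755075 + 1176298909·48 = 56666102707 (mod 71754233449).

56666102707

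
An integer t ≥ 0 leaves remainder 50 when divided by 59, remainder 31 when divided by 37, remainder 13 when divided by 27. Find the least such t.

Combine the congruences pairwise.
From t ≡ 50 (mod 59) write t = 50 + 59s. Substituting into t ≡ 31 (mod 37) gives 59s ≡ 18 (mod 37), and since 22⁻¹ ≡ 32 (mod 37), s ≡ 21. Hence t ≡ 50 + 59·21 = 1289 (mod 2183).
From t ≡ 1289 (mod 2183) write t = 1289 + 2183s. Substituting into t ≡ 13 (mod 27) gives 2183s ≡ 20 (mod 27), and since 23⁻¹ ≡ 20 (mod 27), s ≡ 22. Hence t ≡ 1289 + 2183·22 = 49315 (mod 58941).

49315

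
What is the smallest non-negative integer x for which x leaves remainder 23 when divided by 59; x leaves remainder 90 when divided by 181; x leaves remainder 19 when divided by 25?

42444

The moduli are pairwise coprime; N = 59·181·25 = 266975.
N/59 = 4525; 4525 ≡ 41 (mod 59); 41·36 ≡ 1, so inverse 36.
N/181 = 1475; 1475 ≡ 27 (mod 181); 27·114 ≡ 1, so inverse 114.
N/25 = 10679; 10679 ≡ 4 (mod 25); 4·19 ≡ 1, so inverse 19.
x ≡ 23·4525·36 + 90·1475·114 + 19·10679·19 = 22735319.
22735319 mod 266975 = 42444.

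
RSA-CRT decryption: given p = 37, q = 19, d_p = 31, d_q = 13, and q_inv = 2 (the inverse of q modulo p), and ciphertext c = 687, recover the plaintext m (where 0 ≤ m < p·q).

546

m₁ = c^(d_p) mod p: c ≡ 21 (mod 37), and 21^31 mod 37 = 28.
m₂ = c^(d_q) mod q: c ≡ 3 (mod 19), and 3^13 mod 19 = 14.
h = q_inv·(m₁ − m₂) mod p = 2·(28 − 14) mod 37 = 28.
m = m₂ + h·q = 14 + 28·19 = 546.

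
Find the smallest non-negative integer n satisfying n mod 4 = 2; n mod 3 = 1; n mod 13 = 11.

The moduli are pairwise coprime; M = 4·3·13 = 156.
M/4 = 39; 39 ≡ 3 (mod 4); 3·3 ≡ 1, so inverse 3.
M/3 = 52; 52 ≡ 1 (mod 3), inverse 1.
M/13 = 12; 12 ≡ 12 (mod 13); 12·12 ≡ 1, so inverse 12.
n ≡ 2·39·3 + 1·52·1 + 11·12·12 = 1870.
1870 mod 156 = 154.

154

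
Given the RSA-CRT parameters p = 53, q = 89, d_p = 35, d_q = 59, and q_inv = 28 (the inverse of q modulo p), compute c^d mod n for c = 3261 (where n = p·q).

3226

m₁ = c^(d_p) mod p: c ≡ 28 (mod 53), and 28^35 mod 53 = 46.
m₂ = c^(d_q) mod q: c ≡ 57 (mod 89), and 57^59 mod 89 = 22.
h = q_inv·(m₁ − m₂) mod p = 28·(46 − 22) mod 53 = 36.
m = m₂ + h·q = 22 + 36·89 = 3226.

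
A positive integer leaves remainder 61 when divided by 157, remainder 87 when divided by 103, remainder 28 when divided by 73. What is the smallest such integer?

The moduli are pairwise coprime; N = 157·103·73 = 1180483.
N/157 = 7519; 7519 ≡ 140 (mod 157); 140·120 ≡ 1, so inverse 120.
N/103 = 11461; 11461 ≡ 28 (mod 103); 28·92 ≡ 1, so inverse 92.
N/73 = 16171; 16171 ≡ 38 (mod 73); 38·25 ≡ 1, so inverse 25.
t ≡ 61·7519·120 + 87·11461·92 + 28·16171·25 = 158092624.
158092624 mod 1180483 = 1088385.

1088385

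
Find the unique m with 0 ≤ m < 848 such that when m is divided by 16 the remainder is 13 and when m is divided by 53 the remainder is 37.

Combine the congruences pairwise.
From m ≡ 13 (mod 16) write m = 13 + 16t. Substituting into m ≡ 37 (mod 53) gives 16t ≡ 24 (mod 53), and since 16⁻¹ ≡ 10 (mod 53), t ≡ 28. Hence m ≡ 13 + 16·28 = 461 (mod 848).

461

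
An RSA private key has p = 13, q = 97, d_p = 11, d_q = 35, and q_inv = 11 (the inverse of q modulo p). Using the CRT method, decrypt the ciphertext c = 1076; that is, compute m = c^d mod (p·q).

m₁ = c^(d_p) mod p: c ≡ 10 (mod 13), and 10^11 mod 13 = 4.
m₂ = c^(d_q) mod q: c ≡ 9 (mod 97), and 9^35 mod 97 = 43.
h = q_inv·(m₁ − m₂) mod p = 11·(4 − 43) mod 13 = 0.
m = m₂ + h·q = 43 + 0·97 = 43.

43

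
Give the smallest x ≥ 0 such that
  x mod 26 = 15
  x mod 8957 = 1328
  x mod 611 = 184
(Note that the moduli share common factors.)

Combine the congruences pairwise.
gcd(26, 8957) = 13 and 13 | (1328 − 15), so the pair is consistent; merging gives x ≡ 10285 (mod 17914), where 17914 = lcm(26, 8957).
gcd(17914, 611) = 13 and 13 | (184 − 10285), so the pair is consistent; merging gives x ≡ 261081 (mod 841958), where 841958 = lcm(17914, 611).
The solution is unique modulo lcm(26, 8957, 611) = 841958.

261081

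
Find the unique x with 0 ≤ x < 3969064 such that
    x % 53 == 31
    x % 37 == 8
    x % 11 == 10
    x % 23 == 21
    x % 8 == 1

The moduli are pairwise coprime; N = 53·37·11·23·8 = 3969064.
N/53 = 74888; 74888 ≡ 52 (mod 53); 52·52 ≡ 1, so inverse 52.
N/37 = 107272; 107272 ≡ 9 (mod 37); 9·33 ≡ 1, so inverse 33.
N/11 = 360824; 360824 ≡ 2 (mod 11); 2·6 ≡ 1, so inverse 6.
N/23 = 172568; 172568 ≡ 22 (mod 23); 22·22 ≡ 1, so inverse 22.
N/8 = 496133; 496133 ≡ 5 (mod 8); 5·5 ≡ 1, so inverse 5.
x ≡ 31·74888·52 + 8·107272·33 + 10·360824·6 + 21·172568·22 + 1·496133·5 = 252895785.
252895785 mod 3969064 = 2844753.

2844753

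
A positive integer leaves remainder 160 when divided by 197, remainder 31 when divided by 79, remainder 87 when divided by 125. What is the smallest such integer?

Combine the congruences pairwise.
From x ≡ 160 (mod 197) write x = 160 + 197t. Substituting into x ≡ 31 (mod 79) gives 197t ≡ 29 (mod 79), and since 39⁻¹ ≡ 77 (mod 79), t ≡ 21. Hence x ≡ 160 + 197·21 = 4297 (mod 15563).
From x ≡ 4297 (mod 15563) write x = 4297 + 15563t. Substituting into x ≡ 87 (mod 125) gives 15563t ≡ 40 (mod 125), and since 63⁻¹ ≡ 2 (mod 125), t ≡ 80. Hence x ≡ 4297 + 15563·80 = 1249337 (mod 1945375).

1249337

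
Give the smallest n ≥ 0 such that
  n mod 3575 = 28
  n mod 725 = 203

39353

gcd(3575, 725) = 25 and 25 | (203 − 28), so the pair is consistent; merging gives n ≡ 39353 (mod 103675), where 103675 = lcm(3575, 725).
The solution is unique modulo lcm(3575, 725) = 103675.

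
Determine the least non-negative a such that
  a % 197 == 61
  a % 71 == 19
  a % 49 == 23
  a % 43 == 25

1855604

The moduli are pairwise coprime; N = 197·71·49·43 = 29470609.
N/197 = 149597; 149597 ≡ 74 (mod 197); 74·8 ≡ 1, so inverse 8.
N/71 = 415079; 415079 ≡ 13 (mod 71); 13·11 ≡ 1, so inverse 11.
N/49 = 601441; 601441 ≡ 15 (mod 49); 15·36 ≡ 1, so inverse 36.
N/43 = 685363; 685363 ≡ 29 (mod 43); 29·3 ≡ 1, so inverse 3.
a ≡ 61·149597·8 + 19·415079·11 + 23·601441·36 + 25·685363·3 = 709150220.
709150220 mod 29470609 = 1855604.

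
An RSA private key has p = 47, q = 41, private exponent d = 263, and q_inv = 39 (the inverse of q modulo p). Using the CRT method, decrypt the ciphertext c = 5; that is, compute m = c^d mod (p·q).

740

d_p = d mod (p−1) = 263 mod 46 = 33; d_q = d mod (q−1) = 23.
m₁ = c^(d_p) mod p: c ≡ 5 (mod 47), and 5^33 mod 47 = 35.
m₂ = c^(d_q) mod q: c ≡ 5 (mod 41), and 5^23 mod 41 = 2.
h = q_inv·(m₁ − m₂) mod p = 39·(35 − 2) mod 47 = 18.
m = m₂ + h·q = 2 + 18·41 = 740.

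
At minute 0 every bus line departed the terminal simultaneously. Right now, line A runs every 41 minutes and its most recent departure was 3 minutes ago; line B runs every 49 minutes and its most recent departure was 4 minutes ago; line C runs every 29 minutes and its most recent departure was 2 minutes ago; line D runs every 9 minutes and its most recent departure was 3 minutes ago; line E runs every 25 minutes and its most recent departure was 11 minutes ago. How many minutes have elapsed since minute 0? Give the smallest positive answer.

Combine the congruences pairwise.
From t ≡ 3 (mod 41) write t = 3 + 41s. Substituting into t ≡ 4 (mod 49) gives 41s ≡ 1 (mod 49), and since 41⁻¹ ≡ 6 (mod 49), s ≡ 6. Hence t ≡ 3 + 41·6 = 249 (mod 2009).
From t ≡ 249 (mod 2009) write t = 249 + 2009s. Substituting into t ≡ 2 (mod 29) gives 2009s ≡ 14 (mod 29), and since 8⁻¹ ≡ 11 (mod 29), s ≡ 9. Hence t ≡ 249 + 2009·9 = 18330 (mod 58261).
From t ≡ 18330 (mod 58261) write t = 18330 + 58261s. Substituting into t ≡ 3 (mod 9) gives 58261s ≡ 6 (mod 9), and since 4⁻¹ ≡ 7 (mod 9), s ≡ 6. Hence t ≡ 18330 + 58261·6 = 367896 (mod 524349).
From t ≡ 367896 (mod 524349) write t = 367896 + 524349s. Substituting into t ≡ 11 (mod 25) gives 524349s ≡ 15 (mod 25), and since 24⁻¹ ≡ 24 (mod 25), s ≡ 10. Hence t ≡ 367896 + 524349·10 = 5611386 (mod 13108725).

5611386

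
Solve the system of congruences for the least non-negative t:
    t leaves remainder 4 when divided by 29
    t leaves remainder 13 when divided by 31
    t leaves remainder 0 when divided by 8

6616

The moduli are pairwise coprime; N = 29·31·8 = 7192.
N/29 = 248; 248 ≡ 16 (mod 29); 16·20 ≡ 1, so inverse 20.
N/31 = 232; 232 ≡ 15 (mod 31); 15·29 ≡ 1, so inverse 29.
N/8 = 899; 899 ≡ 3 (mod 8); 3·3 ≡ 1, so inverse 3.
t ≡ 4·248·20 + 13·232·29 + 0·899·3 = 107304.
107304 mod 7192 = 6616.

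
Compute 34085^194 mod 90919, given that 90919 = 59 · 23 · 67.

Mod 59: 34085 ≡ 42; by Fermat, exponent reduces to 194 mod 58 = 20; 42^20 ≡ 26 (mod 59).
Mod 23: 34085 ≡ 22; by Fermat, exponent reduces to 194 mod 22 = 18; 22^18 ≡ 1 (mod 23).
Mod 67: 34085 ≡ 49; by Fermat, exponent reduces to 194 mod 66 = 62; 49^62 ≡ 36 (mod 67).
Combine by CRT: x ≡ 26 (mod 59), x ≡ 1 (mod 23), x ≡ 36 (mod 67) ⇒ x ≡ 26635 (mod 90919).

26635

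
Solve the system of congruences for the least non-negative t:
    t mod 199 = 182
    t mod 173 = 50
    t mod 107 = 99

Combine the congruences pairwise.
From t ≡ 182 (mod 199) write t = 182 + 199s. Substituting into t ≡ 50 (mod 173) gives 199s ≡ 41 (mod 173), and since 26⁻¹ ≡ 20 (mod 173), s ≡ 128. Hence t ≡ 182 + 199·128 = 25654 (mod 34427).
From t ≡ 25654 (mod 34427) write t = 25654 + 34427s. Substituting into t ≡ 99 (mod 107) gives 34427s ≡ 18 (mod 107), and since 80⁻¹ ≡ 103 (mod 107), s ≡ 35. Hence t ≡ 25654 + 34427·35 = 1230599 (mod 3683689).

1230599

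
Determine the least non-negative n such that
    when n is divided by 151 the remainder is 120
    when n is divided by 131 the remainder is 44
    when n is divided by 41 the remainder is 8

668144

Combine the congruences pairwise.
From n ≡ 120 (mod 151) write n = 120 + 151t. Substituting into n ≡ 44 (mod 131) gives 151t ≡ 55 (mod 131), and since 20⁻¹ ≡ 59 (mod 131), t ≡ 101. Hence n ≡ 120 + 151·101 = 15371 (mod 19781).
From n ≡ 15371 (mod 19781) write n = 15371 + 19781t. Substituting into n ≡ 8 (mod 41) gives 19781t ≡ 12 (mod 41), and since 19⁻¹ ≡ 13 (mod 41), t ≡ 33. Hence n ≡ 15371 + 19781·33 = 668144 (mod 811021).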